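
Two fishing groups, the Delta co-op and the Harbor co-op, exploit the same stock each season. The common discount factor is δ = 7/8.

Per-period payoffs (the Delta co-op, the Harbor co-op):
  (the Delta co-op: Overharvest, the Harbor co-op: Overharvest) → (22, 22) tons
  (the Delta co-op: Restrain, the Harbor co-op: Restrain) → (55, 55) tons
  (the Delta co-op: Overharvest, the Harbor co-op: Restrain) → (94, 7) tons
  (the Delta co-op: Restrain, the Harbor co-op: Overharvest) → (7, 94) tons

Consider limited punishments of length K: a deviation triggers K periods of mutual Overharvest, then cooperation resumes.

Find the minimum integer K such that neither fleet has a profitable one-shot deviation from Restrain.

2

IC: δ(1−δ^K)/(1−δ) ≥ (94−55)/(55−22) = 13/11.
With δ = 7/8: need 1 − δ^K ≥ 13/11·(1−7/8)/(7/8), i.e. δ^K ≤ 0.8312.
Since (7/8)^1 = 0.8750 and (7/8)^2 = 0.7656, the smallest such K is 2.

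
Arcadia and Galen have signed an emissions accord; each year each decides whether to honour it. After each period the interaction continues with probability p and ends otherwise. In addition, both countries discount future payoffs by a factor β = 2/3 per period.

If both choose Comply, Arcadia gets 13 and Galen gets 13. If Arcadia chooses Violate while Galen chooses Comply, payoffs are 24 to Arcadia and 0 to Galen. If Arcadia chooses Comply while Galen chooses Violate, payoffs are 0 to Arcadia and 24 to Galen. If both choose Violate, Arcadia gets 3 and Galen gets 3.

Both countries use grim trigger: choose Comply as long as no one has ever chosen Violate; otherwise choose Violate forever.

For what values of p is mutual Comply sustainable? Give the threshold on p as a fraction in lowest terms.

Expected continuation weight on next period's payoff is β·p = 2/3·p, which plays the role of the discount factor.
Cooperation requires 2/3·p ≥ (24−13)/(24−3) = 11/21, hence p ≥ 11/14.

11/14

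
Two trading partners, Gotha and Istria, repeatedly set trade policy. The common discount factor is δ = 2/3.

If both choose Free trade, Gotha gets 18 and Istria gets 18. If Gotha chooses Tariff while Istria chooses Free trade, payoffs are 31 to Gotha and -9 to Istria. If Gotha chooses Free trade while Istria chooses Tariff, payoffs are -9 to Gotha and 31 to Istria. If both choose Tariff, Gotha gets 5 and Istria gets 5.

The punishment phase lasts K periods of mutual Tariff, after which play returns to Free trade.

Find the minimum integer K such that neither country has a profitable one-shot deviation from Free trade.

2

Need Σ_{k=1}^{K} δ^k ≥ (31−18)/(18−5) = 1.0000 at δ = 2/3.
At K = 1 the sum is 0.6667 < 1.0000; at K = 2 it is 1.1111 ≥ 1.0000.
So the minimum punishment length is K = 2.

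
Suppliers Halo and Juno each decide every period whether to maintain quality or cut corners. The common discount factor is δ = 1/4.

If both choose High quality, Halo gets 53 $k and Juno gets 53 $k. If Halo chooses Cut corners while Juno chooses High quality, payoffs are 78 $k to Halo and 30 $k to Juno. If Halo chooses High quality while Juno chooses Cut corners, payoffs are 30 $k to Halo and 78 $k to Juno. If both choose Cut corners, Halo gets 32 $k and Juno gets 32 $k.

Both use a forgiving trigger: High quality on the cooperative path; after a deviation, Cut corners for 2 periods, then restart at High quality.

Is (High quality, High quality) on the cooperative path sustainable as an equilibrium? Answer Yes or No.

No

Comparing payoff streams over the 3 periods until play realigns: cooperate → 53(1+δ+…+δ^2); deviate → 78 + 32(δ+…+δ^2).
Cooperation is sustained iff (53−32)(δ+…+δ^2) ≥ 78−53.
δ+…+δ^2 = 1/4·(1−(1/4)^2)/(1−1/4) = 0.3125, and (78−53)/(53−32) = 1.1905.
0.3125 < 1.1905, so cooperation is not sustainable.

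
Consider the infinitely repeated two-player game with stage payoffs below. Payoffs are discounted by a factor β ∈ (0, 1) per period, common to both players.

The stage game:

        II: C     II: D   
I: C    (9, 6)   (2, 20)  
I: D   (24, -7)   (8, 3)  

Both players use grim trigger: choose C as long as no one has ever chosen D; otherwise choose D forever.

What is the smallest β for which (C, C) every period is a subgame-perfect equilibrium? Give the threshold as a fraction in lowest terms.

I: cooperation gives 9 each period; deviation gives 24 once then 8 forever.
  9/(1−β) ≥ 24 + 8β/(1−β) ⇒ β ≥ 15/16.
II: cooperation gives 6 each period; deviation gives 20 once then 3 forever.
  β ≥ 14/17.
Both must hold, so the binding constraint is I's: β ≥ 15/16.

15/16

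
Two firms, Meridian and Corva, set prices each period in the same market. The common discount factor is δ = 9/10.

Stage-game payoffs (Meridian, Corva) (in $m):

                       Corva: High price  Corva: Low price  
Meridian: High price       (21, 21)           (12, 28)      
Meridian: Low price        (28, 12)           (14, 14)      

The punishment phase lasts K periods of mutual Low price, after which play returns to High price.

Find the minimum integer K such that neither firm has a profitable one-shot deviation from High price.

IC: δ(1−δ^K)/(1−δ) ≥ (28−21)/(21−14) = 1.
With δ = 9/10: need 1 − δ^K ≥ 1·(1−9/10)/(9/10), i.e. δ^K ≤ 0.8889.
Since (9/10)^1 = 0.9000 and (9/10)^2 = 0.8100, the smallest such K is 2.

2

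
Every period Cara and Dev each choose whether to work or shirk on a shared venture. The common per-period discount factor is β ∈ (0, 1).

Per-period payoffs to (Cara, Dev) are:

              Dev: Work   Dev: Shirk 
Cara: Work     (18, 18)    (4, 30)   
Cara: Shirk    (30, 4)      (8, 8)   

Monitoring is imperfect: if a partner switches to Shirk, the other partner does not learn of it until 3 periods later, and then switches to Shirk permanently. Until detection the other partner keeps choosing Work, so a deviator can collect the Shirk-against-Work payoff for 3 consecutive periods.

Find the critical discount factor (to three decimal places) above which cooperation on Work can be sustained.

The best deviation is to choose Shirk for all 3 undetected periods, earning 30 each, then 8 forever once detected.
Deviation value: 30(1−β^3)/(1−β) + 8β^3/(1−β); cooperation value: 18/(1−β).
IC: 18 ≥ 30(1−β^3) + 8β^3 = 30 − 22β^3.
So β^3 ≥ 12/22 = 6/11, giving β ≥ (6/11)^(1/3) ≈ 0.817.

0.817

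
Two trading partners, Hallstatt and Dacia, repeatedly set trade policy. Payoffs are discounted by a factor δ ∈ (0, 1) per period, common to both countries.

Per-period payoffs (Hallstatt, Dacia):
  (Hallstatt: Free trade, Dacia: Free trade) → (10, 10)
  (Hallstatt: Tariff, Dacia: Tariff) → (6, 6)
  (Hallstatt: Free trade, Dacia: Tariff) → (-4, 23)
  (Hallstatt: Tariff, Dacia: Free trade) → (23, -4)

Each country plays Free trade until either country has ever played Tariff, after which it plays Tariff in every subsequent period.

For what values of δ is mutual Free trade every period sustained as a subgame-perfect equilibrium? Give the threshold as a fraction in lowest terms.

10/(1−δ) ≥ 23 + 6δ/(1−δ)
10 ≥ 23 − 17δ
δ ≥ 13/17.

13/17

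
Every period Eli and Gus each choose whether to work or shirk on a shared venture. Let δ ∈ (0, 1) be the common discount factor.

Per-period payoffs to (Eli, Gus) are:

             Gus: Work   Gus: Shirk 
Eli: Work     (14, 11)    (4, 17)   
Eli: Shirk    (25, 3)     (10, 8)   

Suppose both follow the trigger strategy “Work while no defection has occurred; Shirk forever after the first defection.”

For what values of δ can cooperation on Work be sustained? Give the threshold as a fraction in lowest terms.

Eli: cooperation gives 14 each period; deviation gives 25 once then 10 forever.
  14/(1−δ) ≥ 25 + 10δ/(1−δ) ⇒ δ ≥ 11/15.
Gus: cooperation gives 11 each period; deviation gives 17 once then 8 forever.
  δ ≥ 6/9 = 2/3.
Both must hold, so the binding constraint is Eli's: δ ≥ 11/15.

11/15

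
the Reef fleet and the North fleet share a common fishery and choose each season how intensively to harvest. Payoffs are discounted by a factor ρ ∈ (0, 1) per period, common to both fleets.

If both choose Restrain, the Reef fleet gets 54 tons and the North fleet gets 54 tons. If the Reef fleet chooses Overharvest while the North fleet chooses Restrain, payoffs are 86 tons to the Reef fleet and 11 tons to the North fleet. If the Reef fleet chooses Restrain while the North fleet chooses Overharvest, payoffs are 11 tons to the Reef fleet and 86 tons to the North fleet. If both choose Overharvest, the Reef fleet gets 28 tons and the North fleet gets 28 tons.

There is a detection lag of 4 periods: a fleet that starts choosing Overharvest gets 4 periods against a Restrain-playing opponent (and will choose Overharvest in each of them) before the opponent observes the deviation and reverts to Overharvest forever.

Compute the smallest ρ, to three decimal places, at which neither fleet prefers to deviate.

A deviator earns 86 for 4 periods, then 28 forever; cooperating earns 54 forever. Multiplying the IC by (1−ρ):
54 ≥ 86(1−ρ^4) + 28ρ^4, so 58·ρ^4 ≥ 32 and ρ^4 ≥ 16/29.
ρ ≥ (16/29)^(1/4) ≈ 0.862.

0.862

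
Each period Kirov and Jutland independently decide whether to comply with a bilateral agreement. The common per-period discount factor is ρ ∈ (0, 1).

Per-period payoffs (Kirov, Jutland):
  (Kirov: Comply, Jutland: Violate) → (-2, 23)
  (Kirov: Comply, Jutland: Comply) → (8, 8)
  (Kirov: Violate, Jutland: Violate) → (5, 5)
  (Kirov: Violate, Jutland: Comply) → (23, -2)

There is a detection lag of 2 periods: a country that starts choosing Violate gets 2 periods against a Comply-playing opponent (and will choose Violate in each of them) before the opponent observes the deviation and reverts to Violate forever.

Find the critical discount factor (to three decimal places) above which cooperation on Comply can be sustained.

0.913

The best deviation is to choose Violate for all 2 undetected periods, earning 23 each, then 5 forever once detected.
Deviation value: 23(1−ρ^2)/(1−ρ) + 5ρ^2/(1−ρ); cooperation value: 8/(1−ρ).
IC: 8 ≥ 23(1−ρ^2) + 5ρ^2 = 23 − 18ρ^2.
So ρ^2 ≥ 15/18 = 5/6, giving ρ ≥ (5/6)^(1/2) ≈ 0.913.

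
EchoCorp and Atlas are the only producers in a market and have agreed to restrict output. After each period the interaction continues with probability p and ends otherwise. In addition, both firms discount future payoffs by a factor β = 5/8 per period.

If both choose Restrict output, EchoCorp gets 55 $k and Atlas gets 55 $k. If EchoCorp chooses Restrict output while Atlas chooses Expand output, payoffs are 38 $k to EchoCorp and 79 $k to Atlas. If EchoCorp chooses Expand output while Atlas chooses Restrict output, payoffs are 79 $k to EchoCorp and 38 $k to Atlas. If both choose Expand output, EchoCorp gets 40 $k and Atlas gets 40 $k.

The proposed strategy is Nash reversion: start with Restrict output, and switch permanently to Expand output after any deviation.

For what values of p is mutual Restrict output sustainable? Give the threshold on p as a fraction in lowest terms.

64/65

Expected continuation weight on next period's payoff is β·p = 5/8·p, which plays the role of the discount factor.
Cooperation requires 5/8·p ≥ (79−55)/(79−40) = 8/13, hence p ≥ 64/65.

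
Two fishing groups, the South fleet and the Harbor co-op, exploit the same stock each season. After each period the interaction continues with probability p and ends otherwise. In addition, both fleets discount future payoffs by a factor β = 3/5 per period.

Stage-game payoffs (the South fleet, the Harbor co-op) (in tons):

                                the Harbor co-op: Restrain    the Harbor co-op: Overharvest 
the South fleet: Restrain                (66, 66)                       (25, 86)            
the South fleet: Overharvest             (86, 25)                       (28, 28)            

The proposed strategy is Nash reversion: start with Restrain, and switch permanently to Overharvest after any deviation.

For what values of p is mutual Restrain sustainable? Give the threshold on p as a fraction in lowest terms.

50/87

Expected continuation weight on next period's payoff is β·p = 3/5·p, which plays the role of the discount factor.
Cooperation requires 3/5·p ≥ (86−66)/(86−28) = 10/29, hence p ≥ 50/87.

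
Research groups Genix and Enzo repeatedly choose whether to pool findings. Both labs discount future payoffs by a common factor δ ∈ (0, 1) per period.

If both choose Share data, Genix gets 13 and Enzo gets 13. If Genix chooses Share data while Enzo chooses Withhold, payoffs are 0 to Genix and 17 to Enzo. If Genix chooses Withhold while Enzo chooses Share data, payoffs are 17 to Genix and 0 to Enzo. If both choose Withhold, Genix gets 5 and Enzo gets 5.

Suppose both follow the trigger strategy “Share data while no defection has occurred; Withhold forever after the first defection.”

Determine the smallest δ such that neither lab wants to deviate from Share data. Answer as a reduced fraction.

1/3

Under grim trigger the critical discount factor is (T−C)/(T−P) with T = 17, C = 13, P = 5.
δ* = (17−13)/(17−5) = 4/12 = 1/3.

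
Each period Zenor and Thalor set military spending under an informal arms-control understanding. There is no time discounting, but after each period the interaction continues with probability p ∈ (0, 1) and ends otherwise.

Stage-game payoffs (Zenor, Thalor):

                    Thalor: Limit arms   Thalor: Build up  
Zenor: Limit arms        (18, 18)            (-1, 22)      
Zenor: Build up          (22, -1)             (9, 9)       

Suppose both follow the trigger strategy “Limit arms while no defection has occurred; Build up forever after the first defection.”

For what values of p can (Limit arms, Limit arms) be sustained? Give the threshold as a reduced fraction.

With no time discounting, the continuation probability p plays the role of the discount factor.
Grim-trigger IC: 18/(1−p) ≥ 22 + 9p/(1−p) ⇒ p ≥ (22−18)/(22−9) = 4/13.

4/13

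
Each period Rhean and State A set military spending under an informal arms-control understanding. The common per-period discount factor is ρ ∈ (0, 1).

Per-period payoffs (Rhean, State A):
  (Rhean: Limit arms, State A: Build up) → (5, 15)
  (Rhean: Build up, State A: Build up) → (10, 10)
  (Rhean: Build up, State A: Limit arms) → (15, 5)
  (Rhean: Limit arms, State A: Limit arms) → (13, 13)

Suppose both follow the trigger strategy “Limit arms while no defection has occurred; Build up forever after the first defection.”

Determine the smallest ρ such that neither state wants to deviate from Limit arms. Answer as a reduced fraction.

2/5

Under grim trigger the critical discount factor is (T−C)/(T−P) with T = 15, C = 13, P = 10.
ρ* = (15−13)/(15−10) = 2/5.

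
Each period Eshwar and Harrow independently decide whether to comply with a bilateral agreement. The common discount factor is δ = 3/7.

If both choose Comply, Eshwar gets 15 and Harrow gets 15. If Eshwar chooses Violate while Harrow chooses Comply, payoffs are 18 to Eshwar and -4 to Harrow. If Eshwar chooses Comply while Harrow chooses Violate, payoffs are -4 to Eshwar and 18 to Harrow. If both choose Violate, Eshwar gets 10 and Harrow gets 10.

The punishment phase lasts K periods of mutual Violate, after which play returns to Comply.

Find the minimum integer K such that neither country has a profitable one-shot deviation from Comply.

IC: δ(1−δ^K)/(1−δ) ≥ (18−15)/(15−10) = 3/5.
With δ = 3/7: need 1 − δ^K ≥ 3/5·(1−3/7)/(3/7), i.e. δ^K ≤ 0.2000.
Since (3/7)^1 = 0.4286 and (3/7)^2 = 0.1837, the smallest such K is 2.

2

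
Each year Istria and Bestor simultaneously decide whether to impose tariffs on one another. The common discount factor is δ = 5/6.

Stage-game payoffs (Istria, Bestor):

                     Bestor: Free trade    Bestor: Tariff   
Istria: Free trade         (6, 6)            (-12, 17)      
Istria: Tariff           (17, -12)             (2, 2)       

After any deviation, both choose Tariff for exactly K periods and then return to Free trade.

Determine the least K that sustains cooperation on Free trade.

Need Σ_{k=1}^{K} δ^k ≥ (17−6)/(6−2) = 2.7500 at δ = 5/6.
At K = 4 the sum is 2.5887 < 2.7500; at K = 5 it is 2.9906 ≥ 2.7500.
So the minimum punishment length is K = 5.

5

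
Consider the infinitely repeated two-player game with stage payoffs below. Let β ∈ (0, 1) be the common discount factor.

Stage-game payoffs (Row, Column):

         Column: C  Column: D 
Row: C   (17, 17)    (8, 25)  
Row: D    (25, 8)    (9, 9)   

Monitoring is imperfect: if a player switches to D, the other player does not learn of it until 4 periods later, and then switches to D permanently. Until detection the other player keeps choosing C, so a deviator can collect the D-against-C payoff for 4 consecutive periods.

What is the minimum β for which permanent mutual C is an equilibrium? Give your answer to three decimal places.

0.841

A deviator earns 25 for 4 periods, then 9 forever; cooperating earns 17 forever. Multiplying the IC by (1−β):
17 ≥ 25(1−β^4) + 9β^4, so 16·β^4 ≥ 8 and β^4 ≥ 1/2.
β ≥ (1/2)^(1/4) ≈ 0.841.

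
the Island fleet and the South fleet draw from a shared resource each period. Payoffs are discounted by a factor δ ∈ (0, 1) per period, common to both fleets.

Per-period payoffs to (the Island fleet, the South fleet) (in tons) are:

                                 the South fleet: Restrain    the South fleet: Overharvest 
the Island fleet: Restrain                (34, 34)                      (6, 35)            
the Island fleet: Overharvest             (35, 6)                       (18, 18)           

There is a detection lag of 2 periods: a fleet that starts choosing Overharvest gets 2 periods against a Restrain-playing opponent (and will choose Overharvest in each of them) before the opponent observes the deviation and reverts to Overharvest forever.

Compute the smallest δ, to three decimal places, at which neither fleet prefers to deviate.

A deviator earns 35 for 2 periods, then 18 forever; cooperating earns 34 forever. Multiplying the IC by (1−δ):
34 ≥ 35(1−δ^2) + 18δ^2, so 17·δ^2 ≥ 1 and δ^2 ≥ 1/17.
δ ≥ (1/17)^(1/2) ≈ 0.243.

0.243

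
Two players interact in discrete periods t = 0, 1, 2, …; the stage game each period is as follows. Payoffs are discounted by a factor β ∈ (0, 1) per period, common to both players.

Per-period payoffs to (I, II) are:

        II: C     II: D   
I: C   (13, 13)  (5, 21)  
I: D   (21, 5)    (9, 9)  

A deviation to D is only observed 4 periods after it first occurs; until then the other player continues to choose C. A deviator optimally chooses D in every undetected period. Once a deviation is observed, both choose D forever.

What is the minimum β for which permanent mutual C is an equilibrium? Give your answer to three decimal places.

0.904

The best deviation is to choose D for all 4 undetected periods, earning 21 each, then 9 forever once detected.
Deviation value: 21(1−β^4)/(1−β) + 9β^4/(1−β); cooperation value: 13/(1−β).
IC: 13 ≥ 21(1−β^4) + 9β^4 = 21 − 12β^4.
So β^4 ≥ 8/12 = 2/3, giving β ≥ (2/3)^(1/4) ≈ 0.904.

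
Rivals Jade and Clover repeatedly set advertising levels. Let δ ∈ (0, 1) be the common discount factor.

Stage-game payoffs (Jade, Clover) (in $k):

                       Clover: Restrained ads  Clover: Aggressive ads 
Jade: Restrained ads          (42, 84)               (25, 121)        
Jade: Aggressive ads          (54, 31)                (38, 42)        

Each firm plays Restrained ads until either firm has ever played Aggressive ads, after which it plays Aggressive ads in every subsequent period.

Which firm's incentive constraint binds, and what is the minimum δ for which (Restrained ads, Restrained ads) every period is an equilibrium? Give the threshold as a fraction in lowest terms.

Jade's threshold: (54−42)/(54−38) = 3/4.
Clover's threshold: (121−84)/(121−42) = 37/79.
3/4 > 37/79, so Jade binds and δ* = 3/4.

Jade; δ ≥ 3/4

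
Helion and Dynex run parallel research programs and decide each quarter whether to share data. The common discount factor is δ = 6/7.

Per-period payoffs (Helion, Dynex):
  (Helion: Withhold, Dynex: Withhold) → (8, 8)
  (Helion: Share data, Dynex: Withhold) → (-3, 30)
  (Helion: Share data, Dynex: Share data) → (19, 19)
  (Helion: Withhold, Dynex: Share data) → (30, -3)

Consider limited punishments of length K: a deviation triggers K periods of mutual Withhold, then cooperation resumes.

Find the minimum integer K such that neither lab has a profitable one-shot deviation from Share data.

Need Σ_{k=1}^{K} δ^k ≥ (30−19)/(19−8) = 1.0000 at δ = 6/7.
At K = 1 the sum is 0.8571 < 1.0000; at K = 2 it is 1.5918 ≥ 1.0000.
So the minimum punishment length is K = 2.

2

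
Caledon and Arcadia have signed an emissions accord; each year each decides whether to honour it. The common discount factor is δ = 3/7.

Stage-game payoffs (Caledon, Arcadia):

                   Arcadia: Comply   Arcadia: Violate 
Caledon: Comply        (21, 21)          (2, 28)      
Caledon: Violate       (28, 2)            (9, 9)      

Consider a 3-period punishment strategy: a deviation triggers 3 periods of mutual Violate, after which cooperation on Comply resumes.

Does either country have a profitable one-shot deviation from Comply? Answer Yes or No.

Comparing payoff streams over the 4 periods until play realigns: cooperate → 21(1+δ+…+δ^3); deviate → 28 + 9(δ+…+δ^3).
Cooperation is sustained iff (21−9)(δ+…+δ^3) ≥ 28−21.
δ+…+δ^3 = 3/7·(1−(3/7)^3)/(1−3/7) = 0.6910, and (28−21)/(21−9) = 0.5833.
0.6910 ≥ 0.5833, so cooperation is sustainable.

No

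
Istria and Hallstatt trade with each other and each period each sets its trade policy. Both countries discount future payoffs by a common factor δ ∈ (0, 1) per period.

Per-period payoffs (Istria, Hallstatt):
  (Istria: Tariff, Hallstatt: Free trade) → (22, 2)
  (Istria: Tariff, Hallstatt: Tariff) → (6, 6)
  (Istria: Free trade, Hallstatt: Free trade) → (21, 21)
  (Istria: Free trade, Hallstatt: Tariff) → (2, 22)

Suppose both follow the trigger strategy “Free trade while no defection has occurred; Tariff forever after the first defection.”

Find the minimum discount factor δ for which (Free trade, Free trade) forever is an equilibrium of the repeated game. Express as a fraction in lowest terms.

1/16

One-period gain from deviating is 22 − 21 = 1. The loss is 21 − 6 = 15 in every subsequent period, with present value 15·δ/(1−δ).
Deviation is unprofitable when 15·δ/(1−δ) ≥ 1, i.e. δ/(1−δ) ≥ 1/15.
Equivalently δ ≥ 1/(1+15) = 1/16.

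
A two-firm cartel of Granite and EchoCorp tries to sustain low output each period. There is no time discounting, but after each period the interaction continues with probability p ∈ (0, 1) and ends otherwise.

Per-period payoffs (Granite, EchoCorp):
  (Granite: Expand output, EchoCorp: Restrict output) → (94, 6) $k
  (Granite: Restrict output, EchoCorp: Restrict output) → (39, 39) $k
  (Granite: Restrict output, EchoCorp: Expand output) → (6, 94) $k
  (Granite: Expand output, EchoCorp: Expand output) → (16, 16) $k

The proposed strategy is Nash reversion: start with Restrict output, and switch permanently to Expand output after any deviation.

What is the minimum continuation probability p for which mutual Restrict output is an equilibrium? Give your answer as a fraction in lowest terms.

With no time discounting, the continuation probability p plays the role of the discount factor.
Grim-trigger IC: 39/(1−p) ≥ 94 + 16p/(1−p) ⇒ p ≥ (94−39)/(94−16) = 55/78.

55/78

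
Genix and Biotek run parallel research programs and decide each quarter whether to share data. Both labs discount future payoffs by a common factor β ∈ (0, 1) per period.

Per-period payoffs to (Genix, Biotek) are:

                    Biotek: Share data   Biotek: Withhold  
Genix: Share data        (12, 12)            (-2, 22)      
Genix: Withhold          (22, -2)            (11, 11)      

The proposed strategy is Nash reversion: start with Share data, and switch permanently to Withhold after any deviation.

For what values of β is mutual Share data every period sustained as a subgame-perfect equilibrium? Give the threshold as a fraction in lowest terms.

10/11

Cooperation forever yields 12 each period: 12/(1−β).
Deviating yields 22 once, then 11 forever: 22 + 11β/(1−β).
No profitable deviation requires 12/(1−β) ≥ 22 + 11β/(1−β).
Multiplying by (1−β): 12 ≥ 22(1−β) + 11β = 22 − 11β.
So 11β ≥ 10, i.e. β ≥ 10/11.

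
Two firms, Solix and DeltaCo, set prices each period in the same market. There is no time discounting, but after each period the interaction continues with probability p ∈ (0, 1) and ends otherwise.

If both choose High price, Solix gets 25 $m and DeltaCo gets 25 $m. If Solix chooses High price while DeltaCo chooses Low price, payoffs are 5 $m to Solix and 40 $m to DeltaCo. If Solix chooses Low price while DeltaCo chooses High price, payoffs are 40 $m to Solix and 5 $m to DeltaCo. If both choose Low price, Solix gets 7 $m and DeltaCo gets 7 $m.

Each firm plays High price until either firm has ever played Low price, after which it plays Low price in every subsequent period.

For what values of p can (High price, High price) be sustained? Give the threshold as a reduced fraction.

5/11

With no time discounting, the continuation probability p plays the role of the discount factor.
Grim-trigger IC: 25/(1−p) ≥ 40 + 7p/(1−p) ⇒ p ≥ (40−25)/(40−7) = 5/11.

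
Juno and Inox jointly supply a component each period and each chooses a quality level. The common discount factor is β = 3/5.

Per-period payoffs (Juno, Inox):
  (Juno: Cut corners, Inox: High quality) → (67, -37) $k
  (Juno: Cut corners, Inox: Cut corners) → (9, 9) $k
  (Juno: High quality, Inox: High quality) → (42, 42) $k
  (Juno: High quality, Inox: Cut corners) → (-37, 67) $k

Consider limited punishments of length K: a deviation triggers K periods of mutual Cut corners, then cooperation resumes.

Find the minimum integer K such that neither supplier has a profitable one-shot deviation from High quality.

IC: β(1−β^K)/(1−β) ≥ (67−42)/(42−9) = 25/33.
With β = 3/5: need 1 − β^K ≥ 25/33·(1−3/5)/(3/5), i.e. β^K ≤ 0.4949.
Since (3/5)^1 = 0.6000 and (3/5)^2 = 0.3600, the smallest such K is 2.

2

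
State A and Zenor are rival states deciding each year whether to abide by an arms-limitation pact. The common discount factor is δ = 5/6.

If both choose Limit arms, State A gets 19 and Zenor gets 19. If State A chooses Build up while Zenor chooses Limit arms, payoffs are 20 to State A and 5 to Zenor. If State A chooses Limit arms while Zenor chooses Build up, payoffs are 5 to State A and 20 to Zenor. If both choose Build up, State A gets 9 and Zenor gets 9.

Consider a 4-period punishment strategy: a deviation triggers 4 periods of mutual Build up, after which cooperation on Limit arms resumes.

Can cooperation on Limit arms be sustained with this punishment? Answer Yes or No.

IC: δ+…+δ^4 ≥ (20−19)/(19−9) = 1/10.
At δ = 5/6: partial sum = 2.5887 ≥ 0.1000. Cooperation sustainable.

Yes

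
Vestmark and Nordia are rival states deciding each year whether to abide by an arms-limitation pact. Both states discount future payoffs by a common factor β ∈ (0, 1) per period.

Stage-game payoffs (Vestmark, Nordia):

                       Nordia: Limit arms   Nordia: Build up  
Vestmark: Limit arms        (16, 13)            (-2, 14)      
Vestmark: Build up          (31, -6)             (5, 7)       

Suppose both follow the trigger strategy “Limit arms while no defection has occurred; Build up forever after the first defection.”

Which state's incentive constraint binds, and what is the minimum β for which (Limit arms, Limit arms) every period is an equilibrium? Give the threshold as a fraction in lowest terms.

Vestmark: cooperation gives 16 each period; deviation gives 31 once then 5 forever.
  16/(1−β) ≥ 31 + 5β/(1−β) ⇒ β ≥ 15/26.
Nordia: cooperation gives 13 each period; deviation gives 14 once then 7 forever.
  β ≥ 1/7.
Both must hold, so the binding constraint is Vestmark's: β ≥ 15/26.

Vestmark; β ≥ 15/26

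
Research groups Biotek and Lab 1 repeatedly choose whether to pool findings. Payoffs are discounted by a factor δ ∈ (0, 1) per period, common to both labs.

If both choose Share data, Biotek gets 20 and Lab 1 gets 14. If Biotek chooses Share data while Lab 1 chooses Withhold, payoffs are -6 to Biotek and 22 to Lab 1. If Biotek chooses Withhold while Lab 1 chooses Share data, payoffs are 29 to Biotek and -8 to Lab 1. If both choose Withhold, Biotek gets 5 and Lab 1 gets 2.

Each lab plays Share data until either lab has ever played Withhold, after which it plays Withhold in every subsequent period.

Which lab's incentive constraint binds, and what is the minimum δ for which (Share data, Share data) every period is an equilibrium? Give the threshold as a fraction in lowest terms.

Biotek's threshold: (29−20)/(29−5) = 3/8.
Lab 1's threshold: (22−14)/(22−2) = 2/5.
3/8 < 2/5, so Lab 1 binds and δ* = 2/5.

Lab 1; δ ≥ 2/5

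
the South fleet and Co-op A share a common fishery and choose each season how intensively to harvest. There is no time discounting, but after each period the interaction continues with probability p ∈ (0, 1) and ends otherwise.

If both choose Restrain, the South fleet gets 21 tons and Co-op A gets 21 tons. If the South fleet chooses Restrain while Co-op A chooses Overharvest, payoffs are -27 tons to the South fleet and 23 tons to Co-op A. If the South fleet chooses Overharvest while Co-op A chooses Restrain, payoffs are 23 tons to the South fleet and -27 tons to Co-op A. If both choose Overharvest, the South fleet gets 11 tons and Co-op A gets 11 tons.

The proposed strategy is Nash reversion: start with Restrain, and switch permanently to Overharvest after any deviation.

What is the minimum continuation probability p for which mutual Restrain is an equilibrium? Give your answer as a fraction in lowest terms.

Expected cooperation value is 21 + p·21 + p²·21 + … = 21/(1−p); deviation gives 23 + p·11/(1−p).
21 ≥ 23(1−p) + 11p ⇒ 12p ≥ 2 ⇒ p ≥ 2/12 = 1/6.

1/6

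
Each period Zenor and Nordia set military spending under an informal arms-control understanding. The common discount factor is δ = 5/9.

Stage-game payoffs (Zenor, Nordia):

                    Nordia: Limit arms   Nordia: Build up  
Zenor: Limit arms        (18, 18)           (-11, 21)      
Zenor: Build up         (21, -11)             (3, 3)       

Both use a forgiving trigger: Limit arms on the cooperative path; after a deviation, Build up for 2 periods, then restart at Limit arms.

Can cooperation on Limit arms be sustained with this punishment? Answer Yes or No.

Comparing payoff streams over the 3 periods until play realigns: cooperate → 18(1+δ+…+δ^2); deviate → 21 + 3(δ+…+δ^2).
Cooperation is sustained iff (18−3)(δ+…+δ^2) ≥ 21−18.
δ+…+δ^2 = 5/9·(1−(5/9)^2)/(1−5/9) = 0.8642, and (21−18)/(18−3) = 0.2000.
0.8642 ≥ 0.2000, so cooperation is sustainable.

Yes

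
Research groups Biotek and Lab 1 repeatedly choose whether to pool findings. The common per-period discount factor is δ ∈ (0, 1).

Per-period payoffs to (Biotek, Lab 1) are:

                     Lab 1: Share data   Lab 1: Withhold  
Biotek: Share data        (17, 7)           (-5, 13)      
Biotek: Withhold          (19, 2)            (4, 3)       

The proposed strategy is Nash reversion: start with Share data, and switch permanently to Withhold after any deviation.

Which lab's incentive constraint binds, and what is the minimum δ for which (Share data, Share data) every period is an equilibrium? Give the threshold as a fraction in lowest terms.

Lab 1; δ ≥ 3/5

Biotek's threshold: (19−17)/(19−4) = 2/15.
Lab 1's threshold: (13−7)/(13−3) = 3/5.
2/15 < 3/5, so Lab 1 binds and δ* = 3/5.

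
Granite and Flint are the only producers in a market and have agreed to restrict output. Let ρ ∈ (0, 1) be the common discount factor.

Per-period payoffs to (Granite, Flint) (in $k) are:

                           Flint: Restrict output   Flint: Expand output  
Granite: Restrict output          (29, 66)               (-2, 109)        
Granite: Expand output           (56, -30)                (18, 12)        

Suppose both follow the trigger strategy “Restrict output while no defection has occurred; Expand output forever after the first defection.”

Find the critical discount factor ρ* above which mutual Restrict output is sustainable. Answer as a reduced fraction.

Granite's threshold: (56−29)/(56−18) = 27/38.
Flint's threshold: (109−66)/(109−12) = 43/97.
27/38 > 43/97, so Granite binds and ρ* = 27/38.

27/38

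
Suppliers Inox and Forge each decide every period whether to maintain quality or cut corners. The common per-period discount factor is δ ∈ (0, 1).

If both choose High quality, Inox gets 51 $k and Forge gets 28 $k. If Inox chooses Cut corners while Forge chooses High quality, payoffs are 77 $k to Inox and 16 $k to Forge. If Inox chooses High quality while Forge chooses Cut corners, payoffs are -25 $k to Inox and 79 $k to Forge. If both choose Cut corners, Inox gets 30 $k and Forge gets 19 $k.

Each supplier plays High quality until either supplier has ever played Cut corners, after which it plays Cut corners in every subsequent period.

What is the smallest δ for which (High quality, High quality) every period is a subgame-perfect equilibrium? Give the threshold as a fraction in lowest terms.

17/20

For Inox: deviation gain 77−51 = 26, per-period punishment loss 51−30 = 21. IC gives δ ≥ 26/47.
For Forge: gain 51, loss 9 per period, so δ ≥ 51/60 = 17/20.
The tighter constraint is Forge's, so cooperation needs δ ≥ 17/20.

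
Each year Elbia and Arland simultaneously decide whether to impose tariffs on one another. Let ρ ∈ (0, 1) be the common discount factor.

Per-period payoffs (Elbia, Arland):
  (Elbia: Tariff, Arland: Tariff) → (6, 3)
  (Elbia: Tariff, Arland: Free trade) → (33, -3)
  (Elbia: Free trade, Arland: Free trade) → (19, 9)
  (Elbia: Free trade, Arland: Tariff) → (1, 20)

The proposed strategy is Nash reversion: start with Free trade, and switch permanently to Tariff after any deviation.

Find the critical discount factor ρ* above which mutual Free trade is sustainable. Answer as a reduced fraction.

For Elbia: deviation gain 33−19 = 14, per-period punishment loss 19−6 = 13. IC gives ρ ≥ 14/27.
For Arland: gain 11, loss 6 per period, so ρ ≥ 11/17.
The tighter constraint is Arland's, so cooperation needs ρ ≥ 11/17.

11/17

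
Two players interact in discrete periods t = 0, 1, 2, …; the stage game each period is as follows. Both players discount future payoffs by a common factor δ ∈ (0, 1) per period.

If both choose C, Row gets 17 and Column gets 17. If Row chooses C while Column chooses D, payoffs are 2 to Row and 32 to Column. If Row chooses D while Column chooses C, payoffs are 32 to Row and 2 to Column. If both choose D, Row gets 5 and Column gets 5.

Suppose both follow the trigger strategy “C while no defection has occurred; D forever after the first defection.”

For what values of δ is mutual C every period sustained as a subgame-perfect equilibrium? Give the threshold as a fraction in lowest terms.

5/9

Under grim trigger the critical discount factor is (T−C)/(T−P) with T = 32, C = 17, P = 5.
δ* = (32−17)/(32−5) = 15/27 = 5/9.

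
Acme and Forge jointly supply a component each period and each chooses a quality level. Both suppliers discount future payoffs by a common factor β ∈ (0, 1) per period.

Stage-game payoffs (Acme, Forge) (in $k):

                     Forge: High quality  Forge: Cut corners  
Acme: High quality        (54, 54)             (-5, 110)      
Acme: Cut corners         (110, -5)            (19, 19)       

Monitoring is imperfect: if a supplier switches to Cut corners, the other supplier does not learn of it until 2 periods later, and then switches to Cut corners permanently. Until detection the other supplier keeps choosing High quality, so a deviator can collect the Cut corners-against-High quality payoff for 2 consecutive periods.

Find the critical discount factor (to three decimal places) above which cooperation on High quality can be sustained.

A deviator earns 110 for 2 periods, then 19 forever; cooperating earns 54 forever. Multiplying the IC by (1−β):
54 ≥ 110(1−β^2) + 19β^2, so 91·β^2 ≥ 56 and β^2 ≥ 8/13.
β ≥ (8/13)^(1/2) ≈ 0.784.

0.784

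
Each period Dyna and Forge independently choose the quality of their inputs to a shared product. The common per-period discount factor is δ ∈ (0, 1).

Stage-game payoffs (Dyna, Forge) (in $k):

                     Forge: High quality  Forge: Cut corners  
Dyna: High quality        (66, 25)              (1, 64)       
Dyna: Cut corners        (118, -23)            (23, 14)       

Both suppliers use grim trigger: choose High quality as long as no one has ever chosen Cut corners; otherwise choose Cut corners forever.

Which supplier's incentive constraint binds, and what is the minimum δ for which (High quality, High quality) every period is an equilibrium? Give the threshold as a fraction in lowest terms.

Dyna's threshold: (118−66)/(118−23) = 52/95.
Forge's threshold: (64−25)/(64−14) = 39/50.
52/95 < 39/50, so Forge binds and δ* = 39/50.

Forge; δ ≥ 39/50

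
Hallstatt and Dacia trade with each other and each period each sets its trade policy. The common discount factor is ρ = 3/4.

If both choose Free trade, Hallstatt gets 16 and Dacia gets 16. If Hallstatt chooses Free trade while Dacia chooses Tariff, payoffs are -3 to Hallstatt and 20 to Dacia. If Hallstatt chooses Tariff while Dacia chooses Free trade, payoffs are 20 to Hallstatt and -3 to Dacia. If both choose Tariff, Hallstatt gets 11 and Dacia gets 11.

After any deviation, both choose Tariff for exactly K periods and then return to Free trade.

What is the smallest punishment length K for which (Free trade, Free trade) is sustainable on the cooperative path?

2

No profitable deviation requires (16−11)(ρ+…+ρ^K) ≥ 20−16, i.e. ρ+…+ρ^K ≥ 4/5 ≈ 0.8000.
With ρ = 3/4, the partial sums are K=1: 0.7500, K=2: 1.3125.
K = 2 is the first length at which the sum reaches 0.8000.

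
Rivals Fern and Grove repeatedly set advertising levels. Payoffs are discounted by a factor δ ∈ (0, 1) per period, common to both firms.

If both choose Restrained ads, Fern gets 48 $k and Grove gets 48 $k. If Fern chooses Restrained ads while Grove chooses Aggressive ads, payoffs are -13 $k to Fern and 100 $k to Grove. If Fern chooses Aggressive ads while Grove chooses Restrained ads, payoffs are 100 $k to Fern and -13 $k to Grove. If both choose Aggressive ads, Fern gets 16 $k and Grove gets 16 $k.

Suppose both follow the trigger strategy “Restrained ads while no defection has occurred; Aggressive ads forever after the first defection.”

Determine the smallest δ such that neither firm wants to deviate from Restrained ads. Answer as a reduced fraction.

13/21

48/(1−δ) ≥ 100 + 16δ/(1−δ)
48 ≥ 100 − 84δ
δ ≥ 52/84 = 13/21.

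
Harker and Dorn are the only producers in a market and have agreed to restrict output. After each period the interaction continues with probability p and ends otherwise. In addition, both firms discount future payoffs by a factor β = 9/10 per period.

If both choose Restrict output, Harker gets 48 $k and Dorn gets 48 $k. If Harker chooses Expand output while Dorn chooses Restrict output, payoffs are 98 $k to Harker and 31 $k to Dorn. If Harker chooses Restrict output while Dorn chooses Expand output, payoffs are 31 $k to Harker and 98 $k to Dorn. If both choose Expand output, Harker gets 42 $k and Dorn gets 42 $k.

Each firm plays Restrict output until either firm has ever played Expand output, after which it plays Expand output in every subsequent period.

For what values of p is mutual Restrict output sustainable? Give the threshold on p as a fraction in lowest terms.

Expected continuation weight on next period's payoff is β·p = 9/10·p, which plays the role of the discount factor.
Cooperation requires 9/10·p ≥ (98−48)/(98−42) = 25/28, hence p ≥ 125/126.

125/126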